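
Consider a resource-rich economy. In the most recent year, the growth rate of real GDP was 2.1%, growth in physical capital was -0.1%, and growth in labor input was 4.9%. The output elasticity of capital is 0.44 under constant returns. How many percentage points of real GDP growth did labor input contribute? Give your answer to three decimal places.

2.744

Labor's share = 1 − 0.44 = 0.56.
Contribution = share × growth = 0.56 × 4.9 = 2.744 pp.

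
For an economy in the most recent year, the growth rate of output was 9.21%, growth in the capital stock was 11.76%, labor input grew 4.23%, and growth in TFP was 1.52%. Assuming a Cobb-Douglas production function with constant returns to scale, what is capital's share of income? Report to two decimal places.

Capital's share of income is 0.46.

gY = gA + α·gK + (1−α)·gL, so gY − gA − gL = α(gK − gL).
9.21 − 1.52 − 4.23 = α × (11.76 − 4.23).
3.46 = 7.53 α, so α = 0.4595.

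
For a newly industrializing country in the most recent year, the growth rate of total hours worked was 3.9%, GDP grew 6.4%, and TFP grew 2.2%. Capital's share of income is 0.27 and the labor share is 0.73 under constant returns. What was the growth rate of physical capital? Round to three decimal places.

Labor's share = 1 − 0.27 = 0.73.
gY = gA + 0.73×3.9 + 0.27×g.
0.27×g = 6.4 − 2.2 − 2.847 = 1.353.
g = 1.353 / 0.27 = 5.01111%.

Physical capital grew 5.011%.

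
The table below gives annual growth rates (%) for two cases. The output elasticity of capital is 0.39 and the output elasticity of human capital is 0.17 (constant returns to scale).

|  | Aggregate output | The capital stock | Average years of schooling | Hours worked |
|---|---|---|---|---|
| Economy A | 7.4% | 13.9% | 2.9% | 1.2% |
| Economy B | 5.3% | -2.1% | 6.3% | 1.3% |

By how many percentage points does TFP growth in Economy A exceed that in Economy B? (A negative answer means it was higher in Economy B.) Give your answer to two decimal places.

Labor's share = 1 − 0.39 − 0.17 = 0.44.
Economy A: TFP = 7.4 − 5.421 − 0.493 − 0.528 = 0.958%.
Economy B: TFP = 5.3 + 0.819 − 1.071 − 0.572 = 4.476%.
Difference = 0.958 − (4.476) = -3.518 pp.

-3.52 percentage points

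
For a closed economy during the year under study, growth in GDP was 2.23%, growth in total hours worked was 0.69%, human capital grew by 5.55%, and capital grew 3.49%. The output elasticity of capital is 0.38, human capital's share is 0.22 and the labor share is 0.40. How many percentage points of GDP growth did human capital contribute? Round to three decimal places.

Contribution = share × growth = 0.22 × 5.55 = 1.221 pp.

1.221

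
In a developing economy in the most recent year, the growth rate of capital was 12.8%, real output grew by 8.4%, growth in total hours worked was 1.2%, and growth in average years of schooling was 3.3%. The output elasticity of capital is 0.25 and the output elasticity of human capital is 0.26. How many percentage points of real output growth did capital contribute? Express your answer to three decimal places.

3.200 pp

Contribution = share × growth = 0.25 × 12.8 = 3.2 pp.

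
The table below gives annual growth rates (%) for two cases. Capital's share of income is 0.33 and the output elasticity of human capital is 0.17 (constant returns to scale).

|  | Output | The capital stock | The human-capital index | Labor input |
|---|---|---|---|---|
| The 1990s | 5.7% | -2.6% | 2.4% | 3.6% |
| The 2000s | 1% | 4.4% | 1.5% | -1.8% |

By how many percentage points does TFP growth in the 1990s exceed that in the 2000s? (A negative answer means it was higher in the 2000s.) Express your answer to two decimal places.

Labor's share = 1 − 0.33 − 0.17 = 0.5.
The 1990s: TFP = 5.7 + 0.858 − 0.408 − 1.8 = 4.35%.
The 2000s: TFP = 1 − 1.452 − 0.255 + 0.9 = 0.193%.
Difference = 4.35 − (0.193) = 4.157 pp.

4.16 percentage points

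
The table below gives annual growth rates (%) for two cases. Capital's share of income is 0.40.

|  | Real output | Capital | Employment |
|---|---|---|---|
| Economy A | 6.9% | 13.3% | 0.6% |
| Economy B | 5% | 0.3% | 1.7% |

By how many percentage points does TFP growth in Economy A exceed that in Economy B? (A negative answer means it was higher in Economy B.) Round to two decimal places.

Labor's share = 1 − 0.4 = 0.6.
Economy A: TFP = 6.9 − 5.32 − 0.36 = 1.22%.
Economy B: TFP = 5 − 0.12 − 1.02 = 3.86%.
Difference = 1.22 − (3.86) = -2.64 pp.

-2.64 percentage points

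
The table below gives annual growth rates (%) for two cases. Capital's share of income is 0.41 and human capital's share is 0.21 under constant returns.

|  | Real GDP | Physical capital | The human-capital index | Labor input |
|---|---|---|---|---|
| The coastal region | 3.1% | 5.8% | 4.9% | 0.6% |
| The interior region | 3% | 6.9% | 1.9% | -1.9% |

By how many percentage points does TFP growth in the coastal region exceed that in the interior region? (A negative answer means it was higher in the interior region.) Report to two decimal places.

Labor's share = 1 − 0.41 − 0.21 = 0.38.
The coastal region: TFP = 3.1 − 2.378 − 1.029 − 0.228 = -0.535%.
The interior region: TFP = 3 − 2.829 − 0.399 + 0.722 = 0.494%.
Difference = -0.535 − (0.494) = -1.029 pp.

-1.03 percentage points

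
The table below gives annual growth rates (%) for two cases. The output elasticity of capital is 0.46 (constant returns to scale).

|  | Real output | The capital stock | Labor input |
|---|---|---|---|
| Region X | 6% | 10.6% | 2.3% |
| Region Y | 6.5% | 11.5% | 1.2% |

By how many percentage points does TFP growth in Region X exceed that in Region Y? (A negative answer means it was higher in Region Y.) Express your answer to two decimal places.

-0.68 percentage points

Labor's share = 1 − 0.46 = 0.54.
Region X: TFP = 6 − 4.876 − 1.242 = -0.118%.
Region Y: TFP = 6.5 − 5.29 − 0.648 = 0.562%.
Difference = -0.118 − (0.562) = -0.68 pp.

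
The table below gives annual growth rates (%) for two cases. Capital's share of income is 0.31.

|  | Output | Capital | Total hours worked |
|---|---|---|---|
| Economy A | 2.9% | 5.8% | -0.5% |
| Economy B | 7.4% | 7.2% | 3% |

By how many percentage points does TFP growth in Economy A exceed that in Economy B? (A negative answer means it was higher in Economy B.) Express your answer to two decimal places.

Labor's share = 1 − 0.31 = 0.69.
Economy A: TFP = 2.9 − 1.798 + 0.345 = 1.447%.
Economy B: TFP = 7.4 − 2.232 − 2.07 = 3.098%.
Difference = 1.447 − (3.098) = -1.651 pp.

-1.65 percentage points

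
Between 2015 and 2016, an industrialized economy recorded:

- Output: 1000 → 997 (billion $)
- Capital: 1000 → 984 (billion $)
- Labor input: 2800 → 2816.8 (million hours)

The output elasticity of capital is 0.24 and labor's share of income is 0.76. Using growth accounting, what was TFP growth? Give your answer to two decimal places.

Output growth = (997 − 1000) / 1000 = -0.3%.
Capital growth = (984 − 1000) / 1000 = -1.6%.
Labor input growth = (2816.8 − 2800) / 2800 = 0.6%.
Labor's share = 1 − 0.24 = 0.76.
Capital: 0.24 × (-1.6) = -0.384 pp.
Labor input: 0.76 × 0.6 = 0.456 pp.
TFP growth = -0.3 − 0.072 = -0.372%.

-0.37%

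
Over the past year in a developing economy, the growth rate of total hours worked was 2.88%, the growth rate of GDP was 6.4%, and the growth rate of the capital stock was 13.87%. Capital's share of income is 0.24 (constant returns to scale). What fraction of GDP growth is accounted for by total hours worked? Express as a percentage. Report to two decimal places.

Labor's share = 1 − 0.24 = 0.76.
Total hours worked contributed 0.76 × 2.88 = 2.1888 pp.
Share of growth = 2.1888 / 6.4 × 100 = 34.2%.

Total hours worked accounted for 34.20% of growth.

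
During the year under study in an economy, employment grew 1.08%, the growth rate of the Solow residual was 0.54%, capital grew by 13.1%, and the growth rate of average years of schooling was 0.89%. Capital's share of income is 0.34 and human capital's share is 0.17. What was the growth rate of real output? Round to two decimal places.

Labor's share = 1 − 0.34 − 0.17 = 0.49.
Capital: 0.34 × 13.1 = 4.454 pp.
Average years of schooling: 0.17 × 0.89 = 0.1513 pp.
Employment: 0.49 × 1.08 = 0.5292 pp.
Output growth = 0.54 + 5.1345 = 5.6745%.

5.67%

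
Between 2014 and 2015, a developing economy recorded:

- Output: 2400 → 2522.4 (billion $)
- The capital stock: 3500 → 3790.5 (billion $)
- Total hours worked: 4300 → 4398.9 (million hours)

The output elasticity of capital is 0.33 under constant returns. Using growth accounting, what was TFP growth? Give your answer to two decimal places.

0.82%

Output growth = (2522.4 − 2400) / 2400 = 5.1%.
The capital stock growth = (3790.5 − 3500) / 3500 = 8.3%.
Total hours worked growth = (4398.9 − 4300) / 4300 = 2.3%.
Labor's share = 1 − 0.33 = 0.67.
The capital stock: 0.33 × 8.3 = 2.739 pp.
Total hours worked: 0.67 × 2.3 = 1.541 pp.
TFP growth = 5.1 − 4.28 = 0.82%.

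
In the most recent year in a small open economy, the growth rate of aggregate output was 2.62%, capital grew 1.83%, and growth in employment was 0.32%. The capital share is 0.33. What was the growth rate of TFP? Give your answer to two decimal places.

Labor's share = 1 − 0.33 = 0.67.
Capital: 0.33 × 1.83 = 0.6039 pp.
Employment: 0.67 × 0.32 = 0.2144 pp.
TFP growth = 2.62 − 0.8183 = 1.8017%.

1.80%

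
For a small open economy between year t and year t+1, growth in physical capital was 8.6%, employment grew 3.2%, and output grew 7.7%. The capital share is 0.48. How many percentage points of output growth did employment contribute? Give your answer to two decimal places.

1.66

Labor's share = 1 − 0.48 = 0.52.
Contribution = share × growth = 0.52 × 3.2 = 1.664 pp.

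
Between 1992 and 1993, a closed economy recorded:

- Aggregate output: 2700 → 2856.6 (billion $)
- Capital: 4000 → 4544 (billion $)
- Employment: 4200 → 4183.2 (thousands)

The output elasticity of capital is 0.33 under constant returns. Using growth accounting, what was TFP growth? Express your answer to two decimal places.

Aggregate output growth = (2856.6 − 2700) / 2700 = 5.8%.
Capital growth = (4544 − 4000) / 4000 = 13.6%.
Employment growth = (4183.2 − 4200) / 4200 = -0.4%.
Labor's share = 1 − 0.33 = 0.67.
Capital: 0.33 × 13.6 = 4.488 pp.
Employment: 0.67 × (-0.4) = -0.268 pp.
TFP growth = 5.8 − 4.22 = 1.58%.

TFP growth was 1.58%.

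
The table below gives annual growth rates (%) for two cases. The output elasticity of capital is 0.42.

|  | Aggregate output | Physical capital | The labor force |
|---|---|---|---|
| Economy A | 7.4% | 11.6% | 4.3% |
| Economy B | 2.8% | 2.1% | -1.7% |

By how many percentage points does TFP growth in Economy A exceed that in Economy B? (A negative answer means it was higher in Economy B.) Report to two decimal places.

Labor's share = 1 − 0.42 = 0.58.
Economy A: TFP = 7.4 − 4.872 − 2.494 = 0.034%.
Economy B: TFP = 2.8 − 0.882 + 0.986 = 2.904%.
Difference = 0.034 − (2.904) = -2.87 pp.

-2.87 percentage points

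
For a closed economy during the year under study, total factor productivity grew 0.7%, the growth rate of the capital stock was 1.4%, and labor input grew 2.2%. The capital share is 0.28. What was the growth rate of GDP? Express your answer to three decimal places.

Labor's share = 1 − 0.28 = 0.72.
The capital stock: 0.28 × 1.4 = 0.392 pp.
Labor input: 0.72 × 2.2 = 1.584 pp.
Output growth = 0.7 + 1.976 = 2.676%.

2.676%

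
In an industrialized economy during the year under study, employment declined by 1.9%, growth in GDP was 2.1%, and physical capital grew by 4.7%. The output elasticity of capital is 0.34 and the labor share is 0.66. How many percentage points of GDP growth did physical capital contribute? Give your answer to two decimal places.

Contribution = share × growth = 0.34 × 4.7 = 1.598 pp.

1.60 percentage points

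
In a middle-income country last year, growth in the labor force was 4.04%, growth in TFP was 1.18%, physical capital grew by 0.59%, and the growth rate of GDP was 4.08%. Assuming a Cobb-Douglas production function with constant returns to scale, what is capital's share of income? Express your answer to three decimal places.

0.330

gY = gA + α·gK + (1−α)·gL, so gY − gA − gL = α(gK − gL).
4.08 − 1.18 − 4.04 = α × (0.59 − 4.04).
-1.14 = -3.45 α, so α = 0.33043.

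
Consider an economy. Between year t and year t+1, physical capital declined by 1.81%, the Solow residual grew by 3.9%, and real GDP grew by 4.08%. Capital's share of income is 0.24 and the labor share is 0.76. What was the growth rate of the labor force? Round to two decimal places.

Labor's share = 1 − 0.24 = 0.76.
gY = gA + 0.24×(-1.81) + 0.76×g.
0.76×g = 4.08 − 3.9 + 0.4344 = 0.6144.
g = 0.6144 / 0.76 = 0.8084%.

The labor force grew 0.81%.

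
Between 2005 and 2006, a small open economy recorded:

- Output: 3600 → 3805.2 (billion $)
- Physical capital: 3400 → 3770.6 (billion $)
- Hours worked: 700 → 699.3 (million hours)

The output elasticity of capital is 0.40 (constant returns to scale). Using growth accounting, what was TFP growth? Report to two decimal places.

Output growth = (3805.2 − 3600) / 3600 = 5.7%.
Physical capital growth = (3770.6 − 3400) / 3400 = 10.9%.
Hours worked growth = (699.3 − 700) / 700 = -0.1%.
Labor's share = 1 − 0.4 = 0.6.
Physical capital: 0.4 × 10.9 = 4.36 pp.
Hours worked: 0.6 × (-0.1) = -0.06 pp.
TFP growth = 5.7 − 4.3 = 1.4%.

1.40%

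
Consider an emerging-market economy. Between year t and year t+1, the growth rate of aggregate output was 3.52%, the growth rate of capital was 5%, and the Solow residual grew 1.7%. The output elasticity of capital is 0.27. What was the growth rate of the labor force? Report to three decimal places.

The labor force grew 0.644%.

Labor's share = 1 − 0.27 = 0.73.
gY = gA + 0.27×5 + 0.73×g.
0.73×g = 3.52 − 1.7 − 1.35 = 0.47.
g = 0.47 / 0.73 = 0.64384%.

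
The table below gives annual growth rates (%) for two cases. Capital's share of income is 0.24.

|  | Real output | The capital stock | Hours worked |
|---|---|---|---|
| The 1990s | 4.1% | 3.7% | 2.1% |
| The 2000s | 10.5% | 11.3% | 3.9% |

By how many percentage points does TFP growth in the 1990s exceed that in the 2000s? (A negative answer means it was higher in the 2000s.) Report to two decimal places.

Labor's share = 1 − 0.24 = 0.76.
The 1990s: TFP = 4.1 − 0.888 − 1.596 = 1.616%.
The 2000s: TFP = 10.5 − 2.712 − 2.964 = 4.824%.
Difference = 1.616 − (4.824) = -3.208 pp.

-3.21 percentage points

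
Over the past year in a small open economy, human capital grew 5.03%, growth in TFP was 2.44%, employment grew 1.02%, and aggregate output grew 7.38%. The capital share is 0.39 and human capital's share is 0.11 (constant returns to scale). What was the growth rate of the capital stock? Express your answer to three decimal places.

9.940%

Labor's share = 1 − 0.39 − 0.11 = 0.5.
gY = gA + 0.11×5.03 + 0.5×1.02 + 0.39×g.
0.39×g = 7.38 − 2.44 − 1.0633 = 3.8767.
g = 3.8767 / 0.39 = 9.94026%.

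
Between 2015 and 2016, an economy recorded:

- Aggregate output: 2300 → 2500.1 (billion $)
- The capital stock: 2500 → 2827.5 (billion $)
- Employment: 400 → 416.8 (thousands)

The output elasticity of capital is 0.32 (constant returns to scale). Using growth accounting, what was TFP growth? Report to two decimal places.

1.65%

Aggregate output growth = (2500.1 − 2300) / 2300 = 8.7%.
The capital stock growth = (2827.5 − 2500) / 2500 = 13.1%.
Employment growth = (416.8 − 400) / 400 = 4.2%.
Labor's share = 1 − 0.32 = 0.68.
The capital stock: 0.32 × 13.1 = 4.192 pp.
Employment: 0.68 × 4.2 = 2.856 pp.
TFP growth = 8.7 − 7.048 = 1.652%.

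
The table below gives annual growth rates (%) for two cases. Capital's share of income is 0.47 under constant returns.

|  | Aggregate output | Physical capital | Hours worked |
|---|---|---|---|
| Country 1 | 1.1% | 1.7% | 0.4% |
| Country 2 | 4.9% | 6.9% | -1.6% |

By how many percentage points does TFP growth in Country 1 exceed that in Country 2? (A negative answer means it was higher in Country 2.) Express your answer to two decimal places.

-2.42 percentage points

Labor's share = 1 − 0.47 = 0.53.
Country 1: TFP = 1.1 − 0.799 − 0.212 = 0.089%.
Country 2: TFP = 4.9 − 3.243 + 0.848 = 2.505%.
Difference = 0.089 − (2.505) = -2.416 pp.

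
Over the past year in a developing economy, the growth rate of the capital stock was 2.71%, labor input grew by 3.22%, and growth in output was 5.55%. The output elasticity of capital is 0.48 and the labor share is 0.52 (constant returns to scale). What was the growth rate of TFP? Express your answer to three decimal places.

Labor's share = 1 − 0.48 = 0.52.
The capital stock: 0.48 × 2.71 = 1.3008 pp.
Labor input: 0.52 × 3.22 = 1.6744 pp.
TFP growth = 5.55 − 2.9752 = 2.5748%.

TFP growth was 2.575%.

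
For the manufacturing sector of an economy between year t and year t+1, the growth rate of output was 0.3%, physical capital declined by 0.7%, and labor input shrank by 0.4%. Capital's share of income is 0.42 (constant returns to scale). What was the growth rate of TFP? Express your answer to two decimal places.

Labor's share = 1 − 0.42 = 0.58.
Physical capital: 0.42 × (-0.7) = -0.294 pp.
Labor input: 0.58 × (-0.4) = -0.232 pp.
TFP growth = 0.3 + 0.526 = 0.826%.

0.83%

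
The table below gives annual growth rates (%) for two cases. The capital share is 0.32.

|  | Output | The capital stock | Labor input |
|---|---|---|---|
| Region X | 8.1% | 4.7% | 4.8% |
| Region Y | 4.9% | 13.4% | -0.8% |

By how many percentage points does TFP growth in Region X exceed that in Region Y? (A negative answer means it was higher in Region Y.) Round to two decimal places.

2.18 percentage points

Labor's share = 1 − 0.32 = 0.68.
Region X: TFP = 8.1 − 1.504 − 3.264 = 3.332%.
Region Y: TFP = 4.9 − 4.288 + 0.544 = 1.156%.
Difference = 3.332 − (1.156) = 2.176 pp.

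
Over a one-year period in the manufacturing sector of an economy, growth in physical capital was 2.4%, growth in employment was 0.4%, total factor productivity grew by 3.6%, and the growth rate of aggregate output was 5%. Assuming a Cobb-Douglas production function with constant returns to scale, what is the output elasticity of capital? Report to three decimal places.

gY = gA + α·gK + (1−α)·gL, so gY − gA − gL = α(gK − gL).
5 − 3.6 − 0.4 = α × (2.4 − 0.4).
1 = 2 α, so α = 0.5.

α = 0.500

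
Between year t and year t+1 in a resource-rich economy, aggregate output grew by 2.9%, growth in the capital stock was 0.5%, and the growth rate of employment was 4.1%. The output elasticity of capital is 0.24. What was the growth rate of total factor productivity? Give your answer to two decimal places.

-0.34%

Labor's share = 1 − 0.24 = 0.76.
The capital stock: 0.24 × 0.5 = 0.12 pp.
Employment: 0.76 × 4.1 = 3.116 pp.
TFP growth = 2.9 − 3.236 = -0.336%.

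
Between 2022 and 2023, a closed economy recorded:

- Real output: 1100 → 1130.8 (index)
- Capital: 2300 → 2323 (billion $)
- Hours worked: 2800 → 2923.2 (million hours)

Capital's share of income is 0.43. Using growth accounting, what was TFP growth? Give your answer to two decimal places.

-0.14%

Real output growth = (1130.8 − 1100) / 1100 = 2.8%.
Capital growth = (2323 − 2300) / 2300 = 1%.
Hours worked growth = (2923.2 − 2800) / 2800 = 4.4%.
Labor's share = 1 − 0.43 = 0.57.
Capital: 0.43 × 1 = 0.43 pp.
Hours worked: 0.57 × 4.4 = 2.508 pp.
TFP growth = 2.8 − 2.938 = -0.138%.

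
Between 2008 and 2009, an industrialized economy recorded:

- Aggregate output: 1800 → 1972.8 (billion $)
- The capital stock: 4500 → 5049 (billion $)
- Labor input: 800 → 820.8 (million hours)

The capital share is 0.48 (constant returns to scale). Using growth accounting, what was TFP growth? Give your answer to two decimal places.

2.39%

Aggregate output growth = (1972.8 − 1800) / 1800 = 9.6%.
The capital stock growth = (5049 − 4500) / 4500 = 12.2%.
Labor input growth = (820.8 − 800) / 800 = 2.6%.
Labor's share = 1 − 0.48 = 0.52.
The capital stock: 0.48 × 12.2 = 5.856 pp.
Labor input: 0.52 × 2.6 = 1.352 pp.
TFP growth = 9.6 − 7.208 = 2.392%.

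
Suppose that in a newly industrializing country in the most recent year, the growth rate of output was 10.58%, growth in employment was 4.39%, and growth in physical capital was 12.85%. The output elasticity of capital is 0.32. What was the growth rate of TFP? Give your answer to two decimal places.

3.48%

Labor's share = 1 − 0.32 = 0.68.
Physical capital: 0.32 × 12.85 = 4.112 pp.
Employment: 0.68 × 4.39 = 2.9852 pp.
TFP growth = 10.58 − 7.0972 = 3.4828%.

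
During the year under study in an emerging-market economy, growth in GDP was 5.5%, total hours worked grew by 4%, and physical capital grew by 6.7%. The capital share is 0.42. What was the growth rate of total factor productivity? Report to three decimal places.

Labor's share = 1 − 0.42 = 0.58.
Physical capital: 0.42 × 6.7 = 2.814 pp.
Total hours worked: 0.58 × 4 = 2.32 pp.
TFP growth = 5.5 − 5.134 = 0.366%.

0.366%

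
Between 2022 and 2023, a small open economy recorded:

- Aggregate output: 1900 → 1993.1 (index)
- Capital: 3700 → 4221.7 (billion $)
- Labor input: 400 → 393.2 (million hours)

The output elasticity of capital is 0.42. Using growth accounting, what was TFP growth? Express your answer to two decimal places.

Aggregate output growth = (1993.1 − 1900) / 1900 = 4.9%.
Capital growth = (4221.7 − 3700) / 3700 = 14.1%.
Labor input growth = (393.2 − 400) / 400 = -1.7%.
Labor's share = 1 − 0.42 = 0.58.
Capital: 0.42 × 14.1 = 5.922 pp.
Labor input: 0.58 × (-1.7) = -0.986 pp.
TFP growth = 4.9 − 4.936 = -0.036%.

-0.04%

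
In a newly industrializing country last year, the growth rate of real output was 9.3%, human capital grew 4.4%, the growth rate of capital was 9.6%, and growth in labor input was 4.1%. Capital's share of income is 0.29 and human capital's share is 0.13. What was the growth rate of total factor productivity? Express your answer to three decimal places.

Labor's share = 1 − 0.29 − 0.13 = 0.58.
Capital: 0.29 × 9.6 = 2.784 pp.
Human capital: 0.13 × 4.4 = 0.572 pp.
Labor input: 0.58 × 4.1 = 2.378 pp.
TFP growth = 9.3 − 5.734 = 3.566%.

Total factor productivity growth was 3.566%.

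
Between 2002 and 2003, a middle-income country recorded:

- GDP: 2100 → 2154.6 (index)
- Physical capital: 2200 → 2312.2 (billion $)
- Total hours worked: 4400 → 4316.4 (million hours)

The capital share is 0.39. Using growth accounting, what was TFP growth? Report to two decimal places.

1.77%

GDP growth = (2154.6 − 2100) / 2100 = 2.6%.
Physical capital growth = (2312.2 − 2200) / 2200 = 5.1%.
Total hours worked growth = (4316.4 − 4400) / 4400 = -1.9%.
Labor's share = 1 − 0.39 = 0.61.
Physical capital: 0.39 × 5.1 = 1.989 pp.
Total hours worked: 0.61 × (-1.9) = -1.159 pp.
TFP growth = 2.6 − 0.83 = 1.77%.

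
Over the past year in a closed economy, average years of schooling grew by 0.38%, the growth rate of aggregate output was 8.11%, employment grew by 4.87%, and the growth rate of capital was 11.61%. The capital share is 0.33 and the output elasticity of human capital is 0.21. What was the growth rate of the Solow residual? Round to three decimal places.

1.959%

Labor's share = 1 − 0.33 − 0.21 = 0.46.
Capital: 0.33 × 11.61 = 3.8313 pp.
Average years of schooling: 0.21 × 0.38 = 0.0798 pp.
Employment: 0.46 × 4.87 = 2.2402 pp.
TFP growth = 8.11 − 6.1513 = 1.9587%.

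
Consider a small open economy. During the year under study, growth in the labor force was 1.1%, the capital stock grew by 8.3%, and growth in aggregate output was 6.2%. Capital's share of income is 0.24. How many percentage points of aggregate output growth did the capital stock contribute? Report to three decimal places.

Contribution = share × growth = 0.24 × 8.3 = 1.992 pp.

1.992 pp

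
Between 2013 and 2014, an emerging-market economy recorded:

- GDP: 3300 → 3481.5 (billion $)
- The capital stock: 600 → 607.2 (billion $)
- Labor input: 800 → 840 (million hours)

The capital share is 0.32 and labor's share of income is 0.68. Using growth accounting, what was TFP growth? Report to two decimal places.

1.72%

GDP growth = (3481.5 − 3300) / 3300 = 5.5%.
The capital stock growth = (607.2 − 600) / 600 = 1.2%.
Labor input growth = (840 − 800) / 800 = 5%.
Labor's share = 1 − 0.32 = 0.68.
The capital stock: 0.32 × 1.2 = 0.384 pp.
Labor input: 0.68 × 5 = 3.4 pp.
TFP growth = 5.5 − 3.784 = 1.716%.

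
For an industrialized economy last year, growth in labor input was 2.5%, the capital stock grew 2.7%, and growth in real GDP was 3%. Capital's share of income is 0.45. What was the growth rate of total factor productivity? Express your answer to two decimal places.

0.41%

Labor's share = 1 − 0.45 = 0.55.
The capital stock: 0.45 × 2.7 = 1.215 pp.
Labor input: 0.55 × 2.5 = 1.375 pp.
TFP growth = 3 − 2.59 = 0.41%.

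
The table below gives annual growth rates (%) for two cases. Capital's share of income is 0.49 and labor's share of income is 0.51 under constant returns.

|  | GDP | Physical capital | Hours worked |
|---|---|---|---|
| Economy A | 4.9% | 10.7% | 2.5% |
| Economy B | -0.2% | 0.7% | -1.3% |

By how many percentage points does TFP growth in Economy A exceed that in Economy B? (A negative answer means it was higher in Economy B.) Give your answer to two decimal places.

Labor's share = 1 − 0.49 = 0.51.
Economy A: TFP = 4.9 − 5.243 − 1.275 = -1.618%.
Economy B: TFP = -0.2 − 0.343 + 0.663 = 0.12%.
Difference = -1.618 − (0.12) = -1.738 pp.

-1.74 percentage points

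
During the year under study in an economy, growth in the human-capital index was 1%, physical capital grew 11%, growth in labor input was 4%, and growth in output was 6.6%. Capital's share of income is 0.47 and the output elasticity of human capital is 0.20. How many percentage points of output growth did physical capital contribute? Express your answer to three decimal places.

5.170 pp

Contribution = share × growth = 0.47 × 11 = 5.17 pp.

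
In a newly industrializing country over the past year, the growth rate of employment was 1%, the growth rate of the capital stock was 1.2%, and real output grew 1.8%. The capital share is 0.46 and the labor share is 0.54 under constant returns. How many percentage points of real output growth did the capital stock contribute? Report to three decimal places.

Contribution = share × growth = 0.46 × 1.2 = 0.552 pp.

0.552 pp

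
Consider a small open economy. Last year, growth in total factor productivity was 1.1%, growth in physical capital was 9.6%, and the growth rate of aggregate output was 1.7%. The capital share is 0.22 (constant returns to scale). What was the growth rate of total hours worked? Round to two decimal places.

-1.94%

Labor's share = 1 − 0.22 = 0.78.
gY = gA + 0.22×9.6 + 0.78×g.
0.78×g = 1.7 − 1.1 − 2.112 = -1.512.
g = -1.512 / 0.78 = -1.9385%.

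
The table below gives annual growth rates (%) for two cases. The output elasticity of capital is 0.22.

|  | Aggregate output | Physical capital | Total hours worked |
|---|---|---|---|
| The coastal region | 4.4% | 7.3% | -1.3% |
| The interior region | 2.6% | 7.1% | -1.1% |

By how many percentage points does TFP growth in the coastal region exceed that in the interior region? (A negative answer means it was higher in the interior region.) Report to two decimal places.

Labor's share = 1 − 0.22 = 0.78.
The coastal region: TFP = 4.4 − 1.606 + 1.014 = 3.808%.
The interior region: TFP = 2.6 − 1.562 + 0.858 = 1.896%.
Difference = 3.808 − (1.896) = 1.912 pp.

1.91 percentage points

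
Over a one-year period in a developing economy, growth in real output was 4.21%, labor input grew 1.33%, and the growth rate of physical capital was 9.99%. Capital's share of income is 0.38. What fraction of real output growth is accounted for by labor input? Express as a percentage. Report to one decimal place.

19.6%

Labor's share = 1 − 0.38 = 0.62.
Labor input contributed 0.62 × 1.33 = 0.8246 pp.
Share of growth = 0.8246 / 4.21 × 100 = 19.587%.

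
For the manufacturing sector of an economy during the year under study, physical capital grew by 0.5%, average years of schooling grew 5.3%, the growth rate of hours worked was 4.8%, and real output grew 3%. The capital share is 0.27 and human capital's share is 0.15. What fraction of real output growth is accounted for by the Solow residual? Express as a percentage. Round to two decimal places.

-23.80%

Labor's share = 1 − 0.27 − 0.15 = 0.58.
Physical capital: 0.27 × 0.5 = 0.135 pp.
Average years of schooling: 0.15 × 5.3 = 0.795 pp.
Hours worked: 0.58 × 4.8 = 2.784 pp.
TFP growth = 3 − 3.714 = -0.714%.
TFP share of growth = -0.714 / 3 × 100 = -23.8%.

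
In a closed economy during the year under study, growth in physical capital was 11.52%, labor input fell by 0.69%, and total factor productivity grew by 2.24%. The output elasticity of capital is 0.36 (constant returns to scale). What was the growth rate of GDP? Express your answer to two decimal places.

5.95%

Labor's share = 1 − 0.36 = 0.64.
Physical capital: 0.36 × 11.52 = 4.1472 pp.
Labor input: 0.64 × (-0.69) = -0.4416 pp.
Output growth = 2.24 + 3.7056 = 5.9456%.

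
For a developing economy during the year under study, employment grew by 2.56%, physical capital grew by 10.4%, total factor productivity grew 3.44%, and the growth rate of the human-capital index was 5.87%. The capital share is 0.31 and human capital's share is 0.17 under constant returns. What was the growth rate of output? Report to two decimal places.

Labor's share = 1 − 0.31 − 0.17 = 0.52.
Physical capital: 0.31 × 10.4 = 3.224 pp.
The human-capital index: 0.17 × 5.87 = 0.9979 pp.
Employment: 0.52 × 2.56 = 1.3312 pp.
Output growth = 3.44 + 5.5531 = 8.9931%.

8.99%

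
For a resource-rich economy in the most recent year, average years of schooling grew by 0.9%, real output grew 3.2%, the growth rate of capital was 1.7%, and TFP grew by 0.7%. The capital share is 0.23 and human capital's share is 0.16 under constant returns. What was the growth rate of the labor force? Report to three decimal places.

Labor's share = 1 − 0.23 − 0.16 = 0.61.
gY = gA + 0.23×1.7 + 0.16×0.9 + 0.61×g.
0.61×g = 3.2 − 0.7 − 0.535 = 1.965.
g = 1.965 / 0.61 = 3.22131%.

3.221%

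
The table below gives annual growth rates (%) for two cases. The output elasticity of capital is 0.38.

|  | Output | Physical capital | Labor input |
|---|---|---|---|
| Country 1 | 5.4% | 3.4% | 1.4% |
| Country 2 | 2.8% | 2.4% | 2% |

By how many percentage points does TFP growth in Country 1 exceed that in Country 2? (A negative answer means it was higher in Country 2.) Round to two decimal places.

Labor's share = 1 − 0.38 = 0.62.
Country 1: TFP = 5.4 − 1.292 − 0.868 = 3.24%.
Country 2: TFP = 2.8 − 0.912 − 1.24 = 0.648%.
Difference = 3.24 − (0.648) = 2.592 pp.

2.59 percentage points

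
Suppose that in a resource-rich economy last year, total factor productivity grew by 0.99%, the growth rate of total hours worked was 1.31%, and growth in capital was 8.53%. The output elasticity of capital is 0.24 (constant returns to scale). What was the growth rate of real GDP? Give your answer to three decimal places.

4.033%

Labor's share = 1 − 0.24 = 0.76.
Capital: 0.24 × 8.53 = 2.0472 pp.
Total hours worked: 0.76 × 1.31 = 0.9956 pp.
Output growth = 0.99 + 3.0428 = 4.0328%.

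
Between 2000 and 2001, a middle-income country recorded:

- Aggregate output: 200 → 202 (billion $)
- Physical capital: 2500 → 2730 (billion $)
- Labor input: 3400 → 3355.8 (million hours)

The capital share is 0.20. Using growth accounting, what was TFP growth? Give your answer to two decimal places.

Aggregate output growth = (202 − 200) / 200 = 1%.
Physical capital growth = (2730 − 2500) / 2500 = 9.2%.
Labor input growth = (3355.8 − 3400) / 3400 = -1.3%.
Labor's share = 1 − 0.2 = 0.8.
Physical capital: 0.2 × 9.2 = 1.84 pp.
Labor input: 0.8 × (-1.3) = -1.04 pp.
TFP growth = 1 − 0.8 = 0.2%.

0.20%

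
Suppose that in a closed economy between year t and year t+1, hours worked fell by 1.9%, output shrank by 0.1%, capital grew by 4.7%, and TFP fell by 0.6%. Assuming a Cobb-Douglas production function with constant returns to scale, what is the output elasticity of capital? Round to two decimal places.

0.36

gY = gA + α·gK + (1−α)·gL, so gY − gA − gL = α(gK − gL).
-0.1 + 0.6 + 1.9 = α × (4.7 − (-1.9)).
2.4 = 6.6 α, so α = 0.3636.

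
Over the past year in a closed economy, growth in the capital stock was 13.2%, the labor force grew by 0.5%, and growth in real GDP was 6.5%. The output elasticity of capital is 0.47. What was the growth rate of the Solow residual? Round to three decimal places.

0.031%

Labor's share = 1 − 0.47 = 0.53.
The capital stock: 0.47 × 13.2 = 6.204 pp.
The labor force: 0.53 × 0.5 = 0.265 pp.
TFP growth = 6.5 − 6.469 = 0.031%.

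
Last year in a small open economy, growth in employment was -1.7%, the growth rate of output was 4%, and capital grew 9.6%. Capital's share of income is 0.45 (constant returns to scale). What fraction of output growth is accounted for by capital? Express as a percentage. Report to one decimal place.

Capital contributed 0.45 × 9.6 = 4.32 pp.
Share of growth = 4.32 / 4 × 100 = 108%.

Capital accounted for 108.0% of growth.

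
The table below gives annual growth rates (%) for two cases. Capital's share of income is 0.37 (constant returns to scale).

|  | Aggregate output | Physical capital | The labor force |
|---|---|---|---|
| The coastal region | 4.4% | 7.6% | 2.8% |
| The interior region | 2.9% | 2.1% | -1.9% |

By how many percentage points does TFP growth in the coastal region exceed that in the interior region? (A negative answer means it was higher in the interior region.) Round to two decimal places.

-3.50 percentage points

Labor's share = 1 − 0.37 = 0.63.
The coastal region: TFP = 4.4 − 2.812 − 1.764 = -0.176%.
The interior region: TFP = 2.9 − 0.777 + 1.197 = 3.32%.
Difference = -0.176 − (3.32) = -3.496 pp.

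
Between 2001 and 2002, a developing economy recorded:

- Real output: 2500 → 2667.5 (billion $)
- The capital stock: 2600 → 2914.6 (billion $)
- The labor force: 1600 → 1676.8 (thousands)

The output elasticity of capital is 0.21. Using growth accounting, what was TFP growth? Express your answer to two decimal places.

Real output growth = (2667.5 − 2500) / 2500 = 6.7%.
The capital stock growth = (2914.6 − 2600) / 2600 = 12.1%.
The labor force growth = (1676.8 − 1600) / 1600 = 4.8%.
Labor's share = 1 − 0.21 = 0.79.
The capital stock: 0.21 × 12.1 = 2.541 pp.
The labor force: 0.79 × 4.8 = 3.792 pp.
TFP growth = 6.7 − 6.333 = 0.367%.

TFP growth was 0.37%.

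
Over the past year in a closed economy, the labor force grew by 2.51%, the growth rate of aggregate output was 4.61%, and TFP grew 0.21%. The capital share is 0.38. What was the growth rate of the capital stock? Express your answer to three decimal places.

Labor's share = 1 − 0.38 = 0.62.
gY = gA + 0.62×2.51 + 0.38×g.
0.38×g = 4.61 − 0.21 − 1.5562 = 2.8438.
g = 2.8438 / 0.38 = 7.48368%.

The capital stock growth was 7.484%.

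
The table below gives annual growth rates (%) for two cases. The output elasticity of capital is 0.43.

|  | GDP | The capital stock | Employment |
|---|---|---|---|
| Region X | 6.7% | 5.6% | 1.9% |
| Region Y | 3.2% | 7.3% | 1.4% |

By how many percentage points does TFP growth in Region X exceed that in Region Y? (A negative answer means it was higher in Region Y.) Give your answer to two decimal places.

Labor's share = 1 − 0.43 = 0.57.
Region X: TFP = 6.7 − 2.408 − 1.083 = 3.209%.
Region Y: TFP = 3.2 − 3.139 − 0.798 = -0.737%.
Difference = 3.209 − (-0.737) = 3.946 pp.

3.95 percentage points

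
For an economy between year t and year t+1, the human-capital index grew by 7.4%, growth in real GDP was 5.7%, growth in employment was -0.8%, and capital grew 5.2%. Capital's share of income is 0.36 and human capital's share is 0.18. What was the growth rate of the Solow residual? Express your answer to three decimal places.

The Solow residual grew 2.864%.

Labor's share = 1 − 0.36 − 0.18 = 0.46.
Capital: 0.36 × 5.2 = 1.872 pp.
The human-capital index: 0.18 × 7.4 = 1.332 pp.
Employment: 0.46 × (-0.8) = -0.368 pp.
TFP growth = 5.7 − 2.836 = 2.864%.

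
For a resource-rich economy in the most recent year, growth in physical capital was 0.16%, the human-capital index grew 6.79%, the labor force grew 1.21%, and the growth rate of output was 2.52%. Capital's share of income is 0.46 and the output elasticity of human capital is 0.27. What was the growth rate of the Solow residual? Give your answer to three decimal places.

Labor's share = 1 − 0.46 − 0.27 = 0.27.
Physical capital: 0.46 × 0.16 = 0.0736 pp.
The human-capital index: 0.27 × 6.79 = 1.8333 pp.
The labor force: 0.27 × 1.21 = 0.3267 pp.
TFP growth = 2.52 − 2.2336 = 0.2864%.

0.286%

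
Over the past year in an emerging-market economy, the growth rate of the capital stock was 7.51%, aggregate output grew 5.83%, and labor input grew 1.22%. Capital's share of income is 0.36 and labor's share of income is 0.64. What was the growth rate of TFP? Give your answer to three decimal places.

TFP grew 2.346%.

Labor's share = 1 − 0.36 = 0.64.
The capital stock: 0.36 × 7.51 = 2.7036 pp.
Labor input: 0.64 × 1.22 = 0.7808 pp.
TFP growth = 5.83 − 3.4844 = 2.3456%.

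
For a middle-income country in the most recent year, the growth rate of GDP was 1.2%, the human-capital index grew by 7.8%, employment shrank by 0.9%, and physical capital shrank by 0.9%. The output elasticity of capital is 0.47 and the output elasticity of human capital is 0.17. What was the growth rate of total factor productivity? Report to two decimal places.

0.62%

Labor's share = 1 − 0.47 − 0.17 = 0.36.
Physical capital: 0.47 × (-0.9) = -0.423 pp.
The human-capital index: 0.17 × 7.8 = 1.326 pp.
Employment: 0.36 × (-0.9) = -0.324 pp.
TFP growth = 1.2 − 0.579 = 0.621%.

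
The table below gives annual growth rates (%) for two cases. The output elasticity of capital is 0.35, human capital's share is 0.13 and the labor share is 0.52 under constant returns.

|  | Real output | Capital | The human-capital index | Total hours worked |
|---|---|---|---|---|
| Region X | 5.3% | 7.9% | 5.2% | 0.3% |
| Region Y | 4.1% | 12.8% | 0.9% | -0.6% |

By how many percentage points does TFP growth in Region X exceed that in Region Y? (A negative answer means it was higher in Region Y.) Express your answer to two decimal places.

Labor's share = 1 − 0.35 − 0.13 = 0.52.
Region X: TFP = 5.3 − 2.765 − 0.676 − 0.156 = 1.703%.
Region Y: TFP = 4.1 − 4.48 − 0.117 + 0.312 = -0.185%.
Difference = 1.703 − (-0.185) = 1.888 pp.

1.89 percentage points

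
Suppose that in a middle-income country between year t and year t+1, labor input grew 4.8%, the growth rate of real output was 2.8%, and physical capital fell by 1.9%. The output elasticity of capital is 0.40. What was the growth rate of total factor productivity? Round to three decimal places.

Labor's share = 1 − 0.4 = 0.6.
Physical capital: 0.4 × (-1.9) = -0.76 pp.
Labor input: 0.6 × 4.8 = 2.88 pp.
TFP growth = 2.8 − 2.12 = 0.68%.

Total factor productivity growth was 0.680%.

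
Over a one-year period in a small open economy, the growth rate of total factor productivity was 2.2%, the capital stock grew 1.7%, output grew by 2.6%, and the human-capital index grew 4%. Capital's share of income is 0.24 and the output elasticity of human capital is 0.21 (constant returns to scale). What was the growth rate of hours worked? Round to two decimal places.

-1.54%

Labor's share = 1 − 0.24 − 0.21 = 0.55.
gY = gA + 0.24×1.7 + 0.21×4 + 0.55×g.
0.55×g = 2.6 − 2.2 − 1.248 = -0.848.
g = -0.848 / 0.55 = -1.5418%.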